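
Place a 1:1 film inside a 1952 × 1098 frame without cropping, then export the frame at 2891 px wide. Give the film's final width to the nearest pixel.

1626 px

In the 1952×1098 frame the film fills the height: width = 1098 × 1/1 ≈ 1098.00 px.
The frame scales by 2891/1952 = 1.4810; 1098.00 × 1.4810 ≈ 1626.19 px.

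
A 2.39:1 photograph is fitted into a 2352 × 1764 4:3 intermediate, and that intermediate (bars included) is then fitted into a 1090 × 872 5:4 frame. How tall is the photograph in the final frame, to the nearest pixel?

2.39:1 in 2352×1764: fills the width, so the photograph is 2352.00 × 984.10.
The 4:3 canvas is width-limited in 1090×872, giving 1090.00 × 817.50; scale factor 0.4634.
Applying the same ×0.4634: 984.10 → 456.07.

456 px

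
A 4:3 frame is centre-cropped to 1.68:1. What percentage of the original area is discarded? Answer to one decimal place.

20.6%

The width stays; only height is cut (since 1.68:1 is wider than 4:3).
(1.333)/(1.680) ≈ 0.794 of the area survives, leaving 20.63% discarded.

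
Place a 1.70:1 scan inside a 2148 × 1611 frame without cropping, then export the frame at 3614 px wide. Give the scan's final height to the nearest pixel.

In the 2148×1611 frame the scan fills the width: height = 2148 / 1.700 ≈ 1263.53 px.
The frame scales by 3614/2148 = 1.6825; 1263.53 × 1.6825 ≈ 2125.88 px.

2126 px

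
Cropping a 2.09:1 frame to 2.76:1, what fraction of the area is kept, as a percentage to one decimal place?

Going from 2.09:1 to 2.76:1 means cutting height while keeping width.
(2.090)/(2.760) ≈ 0.757 of the area survives.

75.7%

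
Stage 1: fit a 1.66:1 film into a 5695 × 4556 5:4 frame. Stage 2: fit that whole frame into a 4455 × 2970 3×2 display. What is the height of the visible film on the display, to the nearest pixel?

Inside the 5695×4556 canvas the film is width-limited at 5695.00 × 3430.72.
5:4 in 4455×2970: fills the height, so the intermediate becomes 3712.50 × 2970.00 — a scale of ×0.6519.
Applying the same ×0.6519: 3430.72 → 2236.45.

2236 px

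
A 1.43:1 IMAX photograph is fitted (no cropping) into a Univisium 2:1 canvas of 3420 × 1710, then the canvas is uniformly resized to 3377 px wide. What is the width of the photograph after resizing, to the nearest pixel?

2415 px

In the 3420×1710 frame the photograph fills the height: width = 1710 × 1.430 ≈ 2445.30 px.
The frame scales by 3377/3420 = 0.9874; 2445.30 × 0.9874 ≈ 2414.55 px.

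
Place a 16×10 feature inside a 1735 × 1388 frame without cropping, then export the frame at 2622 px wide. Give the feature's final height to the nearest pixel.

1639 px

Fitted into 1735×1388, the feature spans the width; its height is 1735 × 10/16 ≈ 1084.38 px.
Scaling 1735 → 2622 is ×1.5112, so the height becomes 1084.38 × 1.5112 ≈ 1638.75 px.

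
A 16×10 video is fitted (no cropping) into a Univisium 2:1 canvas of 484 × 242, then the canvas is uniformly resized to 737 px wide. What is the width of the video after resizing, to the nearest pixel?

At 484×242 the video is height-limited, so width = 242 × 16/10 ≈ 387.20 px.
Scaling 484 → 737 is ×1.5227, so the width becomes 387.20 × 1.5227 ≈ 589.60 px.

590 px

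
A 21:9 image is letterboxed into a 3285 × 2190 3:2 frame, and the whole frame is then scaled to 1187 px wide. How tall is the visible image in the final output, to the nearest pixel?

At 3285×2190 the image is width-limited, so height = 3285 × 9/21 ≈ 1407.86 px.
Scaling 3285 → 1187 is ×0.3613, so the height becomes 1407.86 × 0.3613 ≈ 508.71 px.

509 px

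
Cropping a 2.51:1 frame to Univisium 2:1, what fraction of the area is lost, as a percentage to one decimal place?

20.3%

Going from 2.51:1 to Univisium 2:1 means cutting width while keeping height.
Area ratio = (2.000)/(2.510) = 79.68%; the remaining 20.32% is cropped out.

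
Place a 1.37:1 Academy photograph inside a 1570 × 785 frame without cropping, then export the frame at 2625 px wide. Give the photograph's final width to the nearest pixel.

1798 px

At 1570×785 the photograph is height-limited, so width = 785 × 1.370 ≈ 1075.45 px.
Resizing to 2625 px wide multiplies everything by 1.6720: 1075.45 → 1798.12 px.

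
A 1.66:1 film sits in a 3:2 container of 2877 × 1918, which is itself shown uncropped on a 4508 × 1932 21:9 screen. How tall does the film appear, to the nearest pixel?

1746 px

First fit — 1.66:1 into 2877×1918 spans the width: 2877.00 × 1733.13.
3:2 in 4508×1932: fills the height, so the intermediate becomes 2898.00 × 1932.00 — a scale of ×1.0073.
Applying the same ×1.0073: 1733.13 → 1745.78.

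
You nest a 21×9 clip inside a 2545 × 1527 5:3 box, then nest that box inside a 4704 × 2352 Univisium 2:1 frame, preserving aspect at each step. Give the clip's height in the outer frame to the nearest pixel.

1680 px

Inside the 2545×1527 canvas the clip is width-limited at 2545.00 × 1090.71.
The 5:3 canvas is height-limited in 4704×2352, giving 3920.00 × 2352.00; scale factor 1.5403.
The clip scales with it: height 1090.71 × 1.5403 ≈ 1680.00.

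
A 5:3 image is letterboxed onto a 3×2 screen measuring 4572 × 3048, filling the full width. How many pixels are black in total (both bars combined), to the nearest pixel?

Content height = 4572 × 3/5 ≈ 2743.2000 px.
3048 − 2743.2000 = 304.8000 px of bars.
That's 304.8000 × 4572 ≈ 1393546 black pixels.

1393546 pixels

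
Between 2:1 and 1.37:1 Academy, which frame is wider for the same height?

2 and 1.37; 2 > 1.37.

2:1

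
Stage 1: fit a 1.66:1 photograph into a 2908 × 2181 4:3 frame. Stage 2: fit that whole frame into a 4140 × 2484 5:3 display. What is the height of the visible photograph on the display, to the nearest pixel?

1.66:1 in 2908×2181: fills the width, so the photograph is 2908.00 × 1751.81.
The 4:3 canvas is height-limited in 4140×2484, giving 3312.00 × 2484.00; scale factor 1.1389.
So the photograph's height is 1751.81 × 1.1389 ≈ 1995.18.

1995 px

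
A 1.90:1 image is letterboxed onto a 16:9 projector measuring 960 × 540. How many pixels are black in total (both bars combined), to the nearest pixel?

33347 pixels

1.90:1 is wider than 16:9, so it spans the full width.
Content height = 960 / 1.900 ≈ 505.2632 px.
540 − 505.2632 = 34.7368 px of bars.
That's 34.7368 × 960 ≈ 33347 black pixels.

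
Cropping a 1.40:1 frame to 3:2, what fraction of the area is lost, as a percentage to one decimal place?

6.7%

3:2 is wider than 1.40:1, so the crop keeps the full width and trims the height.
(1.400)/(1.500) ≈ 0.933 of the area survives, leaving 6.67% discarded.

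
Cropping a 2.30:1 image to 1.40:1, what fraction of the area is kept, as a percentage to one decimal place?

60.9%

The height stays; only width is cut (since 1.40:1 is narrower than 2.30:1).
Fraction kept = (1.400)/(2.300) ≈ 60.87%.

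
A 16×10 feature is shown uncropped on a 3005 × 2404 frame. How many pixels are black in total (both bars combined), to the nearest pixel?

1580254 pixels

16×10 is wider than 5:4, so it spans the full width.
Content height = 3005 × 10/16 ≈ 1878.1250 px.
Black = 2404 − 1878.1250 = 525.8750 px.
Bar area = 525.8750 × 3005 ≈ 1580254 px.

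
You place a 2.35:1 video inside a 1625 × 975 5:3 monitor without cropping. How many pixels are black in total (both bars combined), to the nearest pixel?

2.35:1 (2.350) > 5:3 (1.667), so the video fills the width.
The video is 1625 / 2.350 ≈ 691.4894 px tall.
Leftover height: 975 − 691.4894 = 283.5106 px.
Bar area = 283.5106 × 1625 ≈ 460705 px.

460705 pixels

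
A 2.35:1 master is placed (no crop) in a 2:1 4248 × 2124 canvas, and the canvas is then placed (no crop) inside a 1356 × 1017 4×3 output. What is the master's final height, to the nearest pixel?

First fit — 2.35:1 into 4248×2124 spans the width: 4248.00 × 1807.66.
2:1 in 1356×1017: fills the width, so the intermediate becomes 1356.00 × 678.00 — a scale of ×0.3192.
Applying the same ×0.3192: 1807.66 → 577.02.

577 px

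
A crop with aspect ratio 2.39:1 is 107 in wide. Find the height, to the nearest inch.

At 2.39:1, 107 / 2.390 ≈ 44.77.

45 in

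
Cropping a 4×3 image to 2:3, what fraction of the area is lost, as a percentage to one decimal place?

50.0%

Going from 4×3 to 2:3 means cutting width while keeping height.
Area ratio = (0.667)/(1.333) = 50.00%; the remaining 50.00% is cropped out.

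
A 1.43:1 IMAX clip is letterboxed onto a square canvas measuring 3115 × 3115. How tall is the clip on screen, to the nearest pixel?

1.43:1 IMAX is wider than square, so it spans the full width.
That makes the image 2178.32 px tall (3115 / 1.430).

2178 px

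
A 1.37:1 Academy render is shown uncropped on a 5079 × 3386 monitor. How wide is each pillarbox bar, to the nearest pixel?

220 px

Since 1.370 < 1.500, the render is height-limited.
The render is 3386 × 1.370 ≈ 4638.82 px wide.
Leftover width: 5079 − 4638.82 = 440.18 px → 220.09 each side.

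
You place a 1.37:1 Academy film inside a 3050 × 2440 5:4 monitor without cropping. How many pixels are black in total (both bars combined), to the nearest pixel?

1.37:1 Academy (1.370) > 5:4 (1.250), so the film fills the width.
The film is 3050 / 1.370 ≈ 2226.2774 px tall.
2440 − 2226.2774 = 213.7226 px of bars.
Across the 3050-px span: 213.7226 × 3050 ≈ 651854 px.

651854 pixels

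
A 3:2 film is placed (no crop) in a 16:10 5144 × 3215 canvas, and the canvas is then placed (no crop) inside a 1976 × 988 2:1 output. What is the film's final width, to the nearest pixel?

1482 px

Inside the 5144×3215 canvas the film is height-limited at 4822.50 × 3215.00.
Second fit — the 16:10 canvas into 1976×988 spans the height: 1580.80 × 988.00 (×0.3073 from 5144×3215).
Applying the same ×0.3073: 4822.50 → 1482.00.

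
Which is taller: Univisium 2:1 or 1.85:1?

1.85:1

Univisium 2:1 = 2 and 1.85; 2 > 1.85. The smaller width-to-height ratio is the taller frame.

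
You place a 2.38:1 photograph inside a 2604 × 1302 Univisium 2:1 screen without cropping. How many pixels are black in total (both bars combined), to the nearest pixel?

Since 2.380 > 2.000, the photograph is width-limited.
Content height = 2604 / 2.380 ≈ 1094.1176 px.
Black = 1302 − 1094.1176 = 207.8824 px.
That's 207.8824 × 2604 ≈ 541326 black pixels.

541326 pixels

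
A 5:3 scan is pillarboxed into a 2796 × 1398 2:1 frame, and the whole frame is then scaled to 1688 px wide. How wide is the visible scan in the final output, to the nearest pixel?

1407 px

At 2796×1398 the scan is height-limited, so width = 1398 × 5/3 ≈ 2330.00 px.
Scaling 2796 → 1688 is ×0.6037, so the width becomes 2330.00 × 0.6037 ≈ 1406.67 px.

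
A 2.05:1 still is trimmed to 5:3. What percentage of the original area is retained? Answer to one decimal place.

The height stays; only width is cut (since 5:3 is narrower than 2.05:1).
(1.667)/(2.050) ≈ 0.813 of the area survives.

81.3%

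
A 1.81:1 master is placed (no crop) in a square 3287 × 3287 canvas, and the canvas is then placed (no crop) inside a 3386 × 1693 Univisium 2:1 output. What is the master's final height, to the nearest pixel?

First fit — 1.81:1 into 3287×3287 spans the width: 3287.00 × 1816.02.
The square canvas is height-limited in 3386×1693, giving 1693.00 × 1693.00; scale factor 0.5151.
The master scales with it: height 1816.02 × 0.5151 ≈ 935.36.

935 px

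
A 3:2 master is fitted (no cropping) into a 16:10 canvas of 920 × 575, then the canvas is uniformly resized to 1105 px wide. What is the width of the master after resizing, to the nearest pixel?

1036 px

In the 920×575 frame the master fills the height: width = 575 × 3/2 ≈ 862.50 px.
Resizing to 1105 px wide multiplies everything by 1.2011: 862.50 → 1035.94 px.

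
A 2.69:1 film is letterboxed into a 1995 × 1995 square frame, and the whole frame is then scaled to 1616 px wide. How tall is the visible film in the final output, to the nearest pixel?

Fitted into 1995×1995, the film spans the width; its height is 1995 / 2.690 ≈ 741.64 px.
Resizing to 1616 px wide multiplies everything by 0.8100: 741.64 → 600.74 px.

601 px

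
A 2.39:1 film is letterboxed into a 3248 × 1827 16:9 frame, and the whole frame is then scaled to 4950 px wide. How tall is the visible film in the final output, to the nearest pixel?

2071 px

Fitted into 3248×1827, the film spans the width; its height is 3248 / 2.390 ≈ 1359.00 px.
Resizing to 4950 px wide multiplies everything by 1.5240: 1359.00 → 2071.13 px.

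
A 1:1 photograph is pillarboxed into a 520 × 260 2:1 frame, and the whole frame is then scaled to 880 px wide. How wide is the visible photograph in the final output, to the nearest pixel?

Fitted into 520×260, the photograph spans the height; its width is 260 × 1/1 ≈ 260.00 px.
Resizing to 880 px wide multiplies everything by 1.6923: 260.00 → 440.00 px.

440 px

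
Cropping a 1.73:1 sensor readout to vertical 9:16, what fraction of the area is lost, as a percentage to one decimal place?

67.5%

The height stays; only width is cut (since vertical 9:16 is narrower than 1.73:1).
Area ratio = (0.562)/(1.730) = 32.51%; the remaining 67.49% is cropped out.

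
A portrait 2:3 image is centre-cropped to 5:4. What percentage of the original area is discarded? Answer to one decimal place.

The width stays; only height is cut (since 5:4 is wider than portrait 2:3).
Area ratio = (0.667)/(1.250) = 53.33%; the remaining 46.67% is cropped out.

46.7%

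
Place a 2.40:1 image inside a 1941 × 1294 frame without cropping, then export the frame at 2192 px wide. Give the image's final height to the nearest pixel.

At 1941×1294 the image is width-limited, so height = 1941 / 2.400 ≈ 808.75 px.
Resizing to 2192 px wide multiplies everything by 1.1293: 808.75 → 913.33 px.

913 px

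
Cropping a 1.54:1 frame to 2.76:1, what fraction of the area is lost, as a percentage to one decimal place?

2.76:1 is wider than 1.54:1, so the crop keeps the full width and trims the height.
Area ratio = (1.540)/(2.760) = 55.80%; the remaining 44.20% is cropped out.

44.2%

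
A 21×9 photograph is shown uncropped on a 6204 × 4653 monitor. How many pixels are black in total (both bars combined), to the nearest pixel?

12371662 pixels

21×9 is wider than 4:3, so it spans the full width.
That makes the image 2658.8571 px tall (6204 × 9/21).
Leftover height: 4653 − 2658.8571 = 1994.1429 px.
That's 1994.1429 × 6204 ≈ 12371662 black pixels.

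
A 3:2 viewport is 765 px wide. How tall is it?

Height = 765·2/3 = 510.

510 px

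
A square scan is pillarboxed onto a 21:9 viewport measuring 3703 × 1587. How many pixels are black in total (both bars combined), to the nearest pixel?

3358092 pixels

square is narrower than 21:9, so it spans the full height.
That makes the image 1587.0000 px wide (1587 × 1/1).
Black = 3703 − 1587.0000 = 2116.0000 px.
Bar area = 2116.0000 × 1587 ≈ 3358092 px.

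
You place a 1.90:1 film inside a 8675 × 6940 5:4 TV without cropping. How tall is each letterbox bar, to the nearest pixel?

1.90:1 is wider than 5:4, so it spans the full width.
That makes the image 4565.79 px tall (8675 / 1.900).
Leftover height: 6940 − 4565.79 = 2374.21 px → 1187.11 each side.

1187 px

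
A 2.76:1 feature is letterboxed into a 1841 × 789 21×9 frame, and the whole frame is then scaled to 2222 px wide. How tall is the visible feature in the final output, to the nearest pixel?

Fitted into 1841×789, the feature spans the width; its height is 1841 / 2.760 ≈ 667.03 px.
Resizing to 2222 px wide multiplies everything by 1.2070: 667.03 → 805.07 px.

805 px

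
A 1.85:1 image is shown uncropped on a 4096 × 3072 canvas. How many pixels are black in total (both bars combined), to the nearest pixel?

Since 1.850 > 1.333, the image is width-limited.
That makes the image 2214.0541 px tall (4096 / 1.850).
Black = 3072 − 2214.0541 = 857.9459 px.
That's 857.9459 × 4096 ≈ 3514147 black pixels.

3514147 pixels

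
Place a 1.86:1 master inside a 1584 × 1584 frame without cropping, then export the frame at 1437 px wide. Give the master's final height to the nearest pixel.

773 px

Fitted into 1584×1584, the master spans the width; its height is 1584 / 1.860 ≈ 851.61 px.
The frame scales by 1437/1584 = 0.9072; 851.61 × 0.9072 ≈ 772.58 px.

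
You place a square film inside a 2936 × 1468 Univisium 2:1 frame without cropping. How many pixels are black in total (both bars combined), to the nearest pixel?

square is narrower than Univisium 2:1, so it spans the full height.
The film is 1468 × 1/1 ≈ 1468.0000 px wide.
2936 − 1468.0000 = 1468.0000 px of bars.
Across the 1468-px span: 1468.0000 × 1468 ≈ 2155024 px.

2155024 pixels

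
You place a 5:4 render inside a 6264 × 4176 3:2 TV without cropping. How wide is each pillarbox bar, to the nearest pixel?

522 px

5:4 is narrower than 3:2, so it spans the full height.
Content width = 4176 × 5/4 ≈ 5220.00 px.
Leftover width: 6264 − 5220.00 = 1044.00 px → 522.00 each side.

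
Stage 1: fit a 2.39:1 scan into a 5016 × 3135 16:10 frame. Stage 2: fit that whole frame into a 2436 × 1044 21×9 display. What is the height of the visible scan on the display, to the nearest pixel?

2.39:1 in 5016×3135: fills the width, so the scan is 5016.00 × 2098.74.
16:10 in 2436×1044: fills the height, so the intermediate becomes 1670.40 × 1044.00 — a scale of ×0.3330.
Applying the same ×0.3330: 2098.74 → 698.91.

699 px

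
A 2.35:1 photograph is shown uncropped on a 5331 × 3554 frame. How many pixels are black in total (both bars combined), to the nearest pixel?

2.35:1 (2.350) > 3×2 (1.500), so the photograph fills the width.
Content height = 5331 / 2.350 ≈ 2268.5106 px.
Leftover height: 3554 − 2268.5106 = 1285.4894 px.
Across the 5331-px span: 1285.4894 × 5331 ≈ 6852944 px.

6852944 pixels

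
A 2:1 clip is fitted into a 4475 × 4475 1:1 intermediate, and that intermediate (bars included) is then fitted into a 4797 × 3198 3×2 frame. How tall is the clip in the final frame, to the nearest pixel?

First fit — 2:1 into 4475×4475 spans the width: 4475.00 × 2237.50.
1:1 in 4797×3198: fills the height, so the intermediate becomes 3198.00 × 3198.00 — a scale of ×0.7146.
Applying the same ×0.7146: 2237.50 → 1599.00.

1599 px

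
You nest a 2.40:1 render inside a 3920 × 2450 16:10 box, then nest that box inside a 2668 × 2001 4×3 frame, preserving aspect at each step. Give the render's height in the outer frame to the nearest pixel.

Inside the 3920×2450 canvas the render is width-limited at 3920.00 × 1633.33.
Second fit — the 16:10 canvas into 2668×2001 spans the width: 2668.00 × 1667.50 (×0.6806 from 3920×2450).
The render scales with it: height 1633.33 × 0.6806 ≈ 1111.67.

1112 px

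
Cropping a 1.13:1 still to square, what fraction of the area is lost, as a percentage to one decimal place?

The height stays; only width is cut (since square is narrower than 1.13:1).
Fraction kept = (1.000)/(1.130) ≈ 88.50%, so 11.50% is lost.

11.5%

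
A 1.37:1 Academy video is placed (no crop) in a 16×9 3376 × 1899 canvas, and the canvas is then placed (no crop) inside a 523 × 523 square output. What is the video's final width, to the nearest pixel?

403 px

1.37:1 Academy in 3376×1899: fills the height, so the video is 2601.63 × 1899.00.
16×9 in 523×523: fills the width, so the intermediate becomes 523.00 × 294.19 — a scale of ×0.1549.
The video scales with it: width 2601.63 × 0.1549 ≈ 403.04.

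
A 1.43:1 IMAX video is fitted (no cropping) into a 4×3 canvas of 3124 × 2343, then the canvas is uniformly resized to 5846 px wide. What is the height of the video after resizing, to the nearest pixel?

4088 px

In the 3124×2343 frame the video fills the width: height = 3124 / 1.430 ≈ 2184.62 px.
The frame scales by 5846/3124 = 1.8713; 2184.62 × 1.8713 ≈ 4088.11 px.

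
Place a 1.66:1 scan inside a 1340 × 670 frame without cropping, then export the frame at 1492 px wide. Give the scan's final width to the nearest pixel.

1238 px

In the 1340×670 frame the scan fills the height: width = 670 × 1.660 ≈ 1112.20 px.
Scaling 1340 → 1492 is ×1.1134, so the width becomes 1112.20 × 1.1134 ≈ 1238.36 px.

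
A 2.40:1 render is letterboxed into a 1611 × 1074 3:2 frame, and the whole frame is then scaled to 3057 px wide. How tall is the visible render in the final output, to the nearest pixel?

1274 px

Fitted into 1611×1074, the render spans the width; its height is 1611 / 2.400 ≈ 671.25 px.
Resizing to 3057 px wide multiplies everything by 1.8976: 671.25 → 1273.75 px.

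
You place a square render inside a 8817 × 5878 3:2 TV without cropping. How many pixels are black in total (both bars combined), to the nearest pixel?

17275442 pixels

square is narrower than 3:2, so it spans the full height.
That makes the image 5878.0000 px wide (5878 × 1/1).
8817 − 5878.0000 = 2939.0000 px of bars.
Across the 5878-px span: 2939.0000 × 5878 ≈ 17275442 px.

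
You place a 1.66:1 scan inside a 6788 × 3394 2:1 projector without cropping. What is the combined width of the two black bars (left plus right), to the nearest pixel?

1154 px

1.66:1 is narrower than 2:1, so it spans the full height.
The scan is 3394 × 1.660 ≈ 5634.04 px wide.
6788 − 5634.04 = 1153.96 px of bars.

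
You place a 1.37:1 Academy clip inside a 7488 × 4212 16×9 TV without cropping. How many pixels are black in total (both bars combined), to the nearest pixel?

1.37:1 Academy is narrower than 16×9, so it spans the full height.
The clip is 4212 × 1.370 ≈ 5770.4400 px wide.
Leftover width: 7488 − 5770.4400 = 1717.5600 px.
That's 1717.5600 × 4212 ≈ 7234363 black pixels.

7234363 pixels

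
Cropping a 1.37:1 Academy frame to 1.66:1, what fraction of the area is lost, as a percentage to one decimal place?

The width stays; only height is cut (since 1.66:1 is wider than 1.37:1 Academy).
Area ratio = (1.370)/(1.660) = 82.53%; the remaining 17.47% is cropped out.

17.5%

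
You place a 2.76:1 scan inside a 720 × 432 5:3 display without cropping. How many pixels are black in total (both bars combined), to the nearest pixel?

123214 pixels

Since 2.760 > 1.667, the scan is width-limited.
That makes the image 260.8696 px tall (720 / 2.760).
432 − 260.8696 = 171.1304 px of bars.
Bar area = 171.1304 × 720 ≈ 123214 px.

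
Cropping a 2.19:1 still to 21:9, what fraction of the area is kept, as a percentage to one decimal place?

93.9%

21:9 is wider than 2.19:1, so the crop keeps the full width and trims the height.
Area ratio = (2.190)/(2.333) = 93.86% retained.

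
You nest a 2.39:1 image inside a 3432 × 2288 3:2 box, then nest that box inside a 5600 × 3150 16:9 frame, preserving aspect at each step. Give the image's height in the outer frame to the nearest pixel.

1977 px

Inside the 3432×2288 canvas the image is width-limited at 3432.00 × 1435.98.
3:2 in 5600×3150: fills the height, so the intermediate becomes 4725.00 × 3150.00 — a scale of ×1.3767.
Applying the same ×1.3767: 1435.98 → 1976.99.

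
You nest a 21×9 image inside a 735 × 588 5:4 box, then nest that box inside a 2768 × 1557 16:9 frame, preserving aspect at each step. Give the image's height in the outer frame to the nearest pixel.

834 px

First fit — 21×9 into 735×588 spans the width: 735.00 × 315.00.
Second fit — the 5:4 canvas into 2768×1557 spans the height: 1946.25 × 1557.00 (×2.6480 from 735×588).
Applying the same ×2.6480: 315.00 → 834.11.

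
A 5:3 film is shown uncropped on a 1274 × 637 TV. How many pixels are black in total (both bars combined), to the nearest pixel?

Since 1.667 < 2.000, the film is height-limited.
Content width = 637 × 5/3 ≈ 1061.6667 px.
Black = 1274 − 1061.6667 = 212.3333 px.
Across the 637-px span: 212.3333 × 637 ≈ 135256 px.

135256 pixels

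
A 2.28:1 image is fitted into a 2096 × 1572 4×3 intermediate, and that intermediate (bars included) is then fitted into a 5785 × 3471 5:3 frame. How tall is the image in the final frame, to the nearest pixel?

2030 px

First fit — 2.28:1 into 2096×1572 spans the width: 2096.00 × 919.30.
4×3 in 5785×3471: fills the height, so the intermediate becomes 4628.00 × 3471.00 — a scale of ×2.2080.
The image scales with it: height 919.30 × 2.2080 ≈ 2029.82.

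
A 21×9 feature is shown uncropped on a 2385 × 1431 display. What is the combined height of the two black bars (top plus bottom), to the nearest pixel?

21×9 (2.333) > 5:3 (1.667), so the feature fills the width.
The feature is 2385 × 9/21 ≈ 1022.14 px tall.
1431 − 1022.14 = 408.86 px of bars.

409 px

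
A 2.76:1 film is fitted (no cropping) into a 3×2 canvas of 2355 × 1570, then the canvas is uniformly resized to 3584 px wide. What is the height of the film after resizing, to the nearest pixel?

Fitted into 2355×1570, the film spans the width; its height is 2355 / 2.760 ≈ 853.26 px.
The frame scales by 3584/2355 = 1.5219; 853.26 × 1.5219 ≈ 1298.55 px.

1299 px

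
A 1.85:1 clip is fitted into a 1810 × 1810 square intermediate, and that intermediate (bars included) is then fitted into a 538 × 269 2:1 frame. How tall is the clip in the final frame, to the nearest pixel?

145 px

1.85:1 in 1810×1810: fills the width, so the clip is 1810.00 × 978.38.
The square canvas is height-limited in 538×269, giving 269.00 × 269.00; scale factor 0.1486.
Applying the same ×0.1486: 978.38 → 145.41.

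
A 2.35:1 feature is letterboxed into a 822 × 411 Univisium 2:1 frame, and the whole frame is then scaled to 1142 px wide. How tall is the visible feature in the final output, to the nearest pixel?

In the 822×411 frame the feature fills the width: height = 822 / 2.350 ≈ 349.79 px.
Scaling 822 → 1142 is ×1.3893, so the height becomes 349.79 × 1.3893 ≈ 485.96 px.

486 px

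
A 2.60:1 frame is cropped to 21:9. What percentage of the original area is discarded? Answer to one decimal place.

The height stays; only width is cut (since 21:9 is narrower than 2.60:1).
(2.333)/(2.600) ≈ 0.897 of the area survives, leaving 10.26% discarded.

10.3%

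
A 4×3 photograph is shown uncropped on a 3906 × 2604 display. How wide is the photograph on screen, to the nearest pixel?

3472 px

4×3 is narrower than 3:2, so it spans the full height.
The photograph is 2604 × 4/3 ≈ 3472.00 px wide.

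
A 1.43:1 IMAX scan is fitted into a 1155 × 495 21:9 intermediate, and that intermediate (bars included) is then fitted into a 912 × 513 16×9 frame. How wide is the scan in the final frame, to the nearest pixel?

Inside the 1155×495 canvas the scan is height-limited at 707.85 × 495.00.
21:9 in 912×513: fills the width, so the intermediate becomes 912.00 × 390.86 — a scale of ×0.7896.
Applying the same ×0.7896: 707.85 → 558.93.

559 px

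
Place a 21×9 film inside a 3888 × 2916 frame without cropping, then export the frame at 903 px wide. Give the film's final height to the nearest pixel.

At 3888×2916 the film is width-limited, so height = 3888 × 9/21 ≈ 1666.29 px.
The frame scales by 903/3888 = 0.2323; 1666.29 × 0.2323 ≈ 387.00 px.

387 px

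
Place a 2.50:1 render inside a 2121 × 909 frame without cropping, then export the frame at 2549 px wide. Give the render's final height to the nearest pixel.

At 2121×909 the render is width-limited, so height = 2121 / 2.500 ≈ 848.40 px.
The frame scales by 2549/2121 = 1.2018; 848.40 × 1.2018 ≈ 1019.60 px.

1020 px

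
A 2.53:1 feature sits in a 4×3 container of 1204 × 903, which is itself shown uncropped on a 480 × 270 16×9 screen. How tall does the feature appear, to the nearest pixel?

142 px

First fit — 2.53:1 into 1204×903 spans the width: 1204.00 × 475.89.
4×3 in 480×270: fills the height, so the intermediate becomes 360.00 × 270.00 — a scale of ×0.2990.
The feature scales with it: height 475.89 × 0.2990 ≈ 142.29.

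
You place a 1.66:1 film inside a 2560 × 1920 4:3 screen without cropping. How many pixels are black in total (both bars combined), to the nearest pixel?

967248 pixels

1.66:1 is wider than 4:3, so it spans the full width.
Content height = 2560 / 1.660 ≈ 1542.1687 px.
1920 − 1542.1687 = 377.8313 px of bars.
Bar area = 377.8313 × 2560 ≈ 967248 px.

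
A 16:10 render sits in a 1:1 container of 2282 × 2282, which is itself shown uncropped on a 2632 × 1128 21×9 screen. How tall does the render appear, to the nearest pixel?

705 px

First fit — 16:10 into 2282×2282 spans the width: 2282.00 × 1426.25.
The 1:1 canvas is height-limited in 2632×1128, giving 1128.00 × 1128.00; scale factor 0.4943.
Applying the same ×0.4943: 1426.25 → 705.00.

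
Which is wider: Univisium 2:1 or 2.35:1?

2.35:1

Univisium 2:1 = 2 and 2.35; 2.35 > 2.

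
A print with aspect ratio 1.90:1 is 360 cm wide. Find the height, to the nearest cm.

189 cm

At 1.90:1, 360 / 1.900 ≈ 189.47.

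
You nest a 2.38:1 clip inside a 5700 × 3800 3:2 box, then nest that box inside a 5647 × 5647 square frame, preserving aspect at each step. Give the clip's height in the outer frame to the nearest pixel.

Inside the 5700×3800 canvas the clip is width-limited at 5700.00 × 2394.96.
Second fit — the 3:2 canvas into 5647×5647 spans the width: 5647.00 × 3764.67 (×0.9907 from 5700×3800).
Applying the same ×0.9907: 2394.96 → 2372.69.

2373 px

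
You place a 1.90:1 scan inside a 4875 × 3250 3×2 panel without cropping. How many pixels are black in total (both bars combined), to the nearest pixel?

1.90:1 (1.900) > 3×2 (1.500), so the scan fills the width.
The scan is 4875 / 1.900 ≈ 2565.7895 px tall.
Black = 3250 − 2565.7895 = 684.2105 px.
That's 684.2105 × 4875 ≈ 3335526 black pixels.

3335526 pixels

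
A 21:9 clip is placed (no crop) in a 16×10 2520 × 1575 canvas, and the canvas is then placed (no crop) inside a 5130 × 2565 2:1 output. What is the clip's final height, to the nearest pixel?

1759 px

21:9 in 2520×1575: fills the width, so the clip is 2520.00 × 1080.00.
Second fit — the 16×10 canvas into 5130×2565 spans the height: 4104.00 × 2565.00 (×1.6286 from 2520×1575).
So the clip's height is 1080.00 × 1.6286 ≈ 1758.86.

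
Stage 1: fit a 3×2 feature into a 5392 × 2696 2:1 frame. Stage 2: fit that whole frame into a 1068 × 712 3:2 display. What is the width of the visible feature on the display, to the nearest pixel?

801 px

Inside the 5392×2696 canvas the feature is height-limited at 4044.00 × 2696.00.
Second fit — the 2:1 canvas into 1068×712 spans the width: 1068.00 × 534.00 (×0.1981 from 5392×2696).
Applying the same ×0.1981: 4044.00 → 801.00.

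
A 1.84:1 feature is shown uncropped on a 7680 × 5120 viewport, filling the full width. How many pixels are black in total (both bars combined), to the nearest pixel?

That makes the image 4173.9130 px tall (7680 / 1.840).
Leftover height: 5120 − 4173.9130 = 946.0870 px.
That's 946.0870 × 7680 ≈ 7265948 black pixels.

7265948 pixels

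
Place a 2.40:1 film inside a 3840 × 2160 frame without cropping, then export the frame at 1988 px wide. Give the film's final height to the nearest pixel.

At 3840×2160 the film is width-limited, so height = 3840 / 2.400 ≈ 1600.00 px.
Resizing to 1988 px wide multiplies everything by 0.5177: 1600.00 → 828.33 px.

828 px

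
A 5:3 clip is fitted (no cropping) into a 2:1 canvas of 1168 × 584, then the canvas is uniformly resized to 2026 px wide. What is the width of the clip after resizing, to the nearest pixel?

Fitted into 1168×584, the clip spans the height; its width is 584 × 5/3 ≈ 973.33 px.
The frame scales by 2026/1168 = 1.7346; 973.33 × 1.7346 ≈ 1688.33 px.

1688 px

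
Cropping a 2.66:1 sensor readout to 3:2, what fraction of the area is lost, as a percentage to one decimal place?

The height stays; only width is cut (since 3:2 is narrower than 2.66:1).
Fraction kept = (1.500)/(2.660) ≈ 56.39%, so 43.61% is lost.

43.6%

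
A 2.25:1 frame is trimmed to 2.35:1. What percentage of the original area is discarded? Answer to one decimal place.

4.3%

The width stays; only height is cut (since 2.35:1 is wider than 2.25:1).
Fraction kept = (2.250)/(2.350) ≈ 95.74%, so 4.26% is lost.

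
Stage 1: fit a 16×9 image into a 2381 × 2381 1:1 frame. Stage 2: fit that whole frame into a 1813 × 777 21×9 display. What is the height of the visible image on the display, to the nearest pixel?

437 px

First fit — 16×9 into 2381×2381 spans the width: 2381.00 × 1339.31.
Second fit — the 1:1 canvas into 1813×777 spans the height: 777.00 × 777.00 (×0.3263 from 2381×2381).
So the image's height is 1339.31 × 0.3263 ≈ 437.06.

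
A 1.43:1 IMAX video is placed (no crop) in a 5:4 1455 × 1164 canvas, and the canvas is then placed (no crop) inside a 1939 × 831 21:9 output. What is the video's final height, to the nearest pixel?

726 px

1.43:1 IMAX in 1455×1164: fills the width, so the video is 1455.00 × 1017.48.
The 5:4 canvas is height-limited in 1939×831, giving 1038.75 × 831.00; scale factor 0.7139.
The video scales with it: height 1017.48 × 0.7139 ≈ 726.40.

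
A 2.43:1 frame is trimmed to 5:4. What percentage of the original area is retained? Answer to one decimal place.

Going from 2.43:1 to 5:4 means cutting width while keeping height.
Area ratio = (1.250)/(2.430) = 51.44% retained.

51.4%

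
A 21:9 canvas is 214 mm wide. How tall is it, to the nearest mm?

92 mm

214 / 21 × 9 = 91.71.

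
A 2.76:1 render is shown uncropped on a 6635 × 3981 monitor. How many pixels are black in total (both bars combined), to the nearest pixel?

10463491 pixels

2.76:1 (2.760) > 5:3 (1.667), so the render fills the width.
Content height = 6635 / 2.760 ≈ 2403.9855 px.
3981 − 2403.9855 = 1577.0145 px of bars.
Across the 6635-px span: 1577.0145 × 6635 ≈ 10463491 px.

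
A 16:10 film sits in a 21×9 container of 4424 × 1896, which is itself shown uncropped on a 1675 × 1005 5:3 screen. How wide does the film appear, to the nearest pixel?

Inside the 4424×1896 canvas the film is height-limited at 3033.60 × 1896.00.
21×9 in 1675×1005: fills the width, so the intermediate becomes 1675.00 × 717.86 — a scale of ×0.3786.
So the film's width is 3033.60 × 0.3786 ≈ 1148.57.

1149 px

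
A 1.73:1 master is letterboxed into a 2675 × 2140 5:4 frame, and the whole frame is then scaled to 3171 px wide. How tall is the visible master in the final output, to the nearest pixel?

1833 px

In the 2675×2140 frame the master fills the width: height = 2675 / 1.730 ≈ 1546.24 px.
Resizing to 3171 px wide multiplies everything by 1.1854: 1546.24 → 1832.95 px.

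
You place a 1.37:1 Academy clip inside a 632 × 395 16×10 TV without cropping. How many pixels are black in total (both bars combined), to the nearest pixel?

1.37:1 Academy (1.370) < 16×10 (1.600), so the clip fills the height.
The clip is 395 × 1.370 ≈ 541.1500 px wide.
Black = 632 − 541.1500 = 90.8500 px.
Across the 395-px span: 90.8500 × 395 ≈ 35886 px.

35886 pixels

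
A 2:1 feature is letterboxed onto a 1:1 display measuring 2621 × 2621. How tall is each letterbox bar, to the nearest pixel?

Since 2.000 > 1.000, the feature is width-limited.
That makes the image 1310.50 px tall (2621 × 1/2).
Black = 2621 − 1310.50 = 1310.50 px, or 655.25 per bar.

655 px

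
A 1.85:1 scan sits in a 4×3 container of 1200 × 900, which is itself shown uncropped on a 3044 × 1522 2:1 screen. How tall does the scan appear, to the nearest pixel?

1097 px

1.85:1 in 1200×900: fills the width, so the scan is 1200.00 × 648.65.
Second fit — the 4×3 canvas into 3044×1522 spans the height: 2029.33 × 1522.00 (×1.6911 from 1200×900).
The scan scales with it: height 648.65 × 1.6911 ≈ 1096.94.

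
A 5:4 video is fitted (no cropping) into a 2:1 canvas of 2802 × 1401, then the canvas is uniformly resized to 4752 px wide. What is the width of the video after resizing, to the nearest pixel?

At 2802×1401 the video is height-limited, so width = 1401 × 5/4 ≈ 1751.25 px.
Scaling 2802 → 4752 is ×1.6959, so the width becomes 1751.25 × 1.6959 ≈ 2970.00 px.

2970 px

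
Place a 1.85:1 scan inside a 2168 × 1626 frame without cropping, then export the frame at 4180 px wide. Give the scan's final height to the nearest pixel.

At 2168×1626 the scan is width-limited, so height = 2168 / 1.850 ≈ 1171.89 px.
Scaling 2168 → 4180 is ×1.9280, so the height becomes 1171.89 × 1.9280 ≈ 2259.46 px.

2259 px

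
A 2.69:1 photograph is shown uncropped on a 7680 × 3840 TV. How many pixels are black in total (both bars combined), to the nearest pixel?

7564657 pixels

Since 2.690 > 2.000, the photograph is width-limited.
That makes the image 2855.0186 px tall (7680 / 2.690).
Black = 3840 − 2855.0186 = 984.9814 px.
Bar area = 984.9814 × 7680 ≈ 7564657 px.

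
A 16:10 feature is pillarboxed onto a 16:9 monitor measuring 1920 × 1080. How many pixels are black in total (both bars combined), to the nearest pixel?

207360 pixels

16:10 (1.600) < 16:9 (1.778), so the feature fills the height.
The feature is 1080 × 16/10 ≈ 1728.0000 px wide.
Black = 1920 − 1728.0000 = 192.0000 px.
That's 192.0000 × 1080 ≈ 207360 black pixels.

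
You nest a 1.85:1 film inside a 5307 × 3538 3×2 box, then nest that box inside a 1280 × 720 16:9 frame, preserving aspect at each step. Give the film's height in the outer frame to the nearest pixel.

584 px

1.85:1 in 5307×3538: fills the width, so the film is 5307.00 × 2868.65.
Second fit — the 3×2 canvas into 1280×720 spans the height: 1080.00 × 720.00 (×0.2035 from 5307×3538).
The film scales with it: height 2868.65 × 0.2035 ≈ 583.78.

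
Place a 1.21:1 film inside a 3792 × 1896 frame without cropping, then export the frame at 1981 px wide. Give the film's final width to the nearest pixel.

1199 px

Fitted into 3792×1896, the film spans the height; its width is 1896 × 1.210 ≈ 2294.16 px.
Scaling 3792 → 1981 is ×0.5224, so the width becomes 2294.16 × 0.5224 ≈ 1198.51 px.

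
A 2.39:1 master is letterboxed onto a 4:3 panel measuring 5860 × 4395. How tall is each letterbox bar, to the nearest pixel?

2.39:1 is wider than 4:3, so it spans the full width.
Content height = 5860 / 2.390 ≈ 2451.88 px.
4395 − 2451.88 = 1943.12 px of bars (971.56 each).

972 px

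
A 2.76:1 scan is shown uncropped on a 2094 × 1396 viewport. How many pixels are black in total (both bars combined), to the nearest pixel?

1334515 pixels

Since 2.760 > 1.500, the scan is width-limited.
Content height = 2094 / 2.760 ≈ 758.6957 px.
1396 − 758.6957 = 637.3043 px of bars.
That's 637.3043 × 2094 ≈ 1334515 black pixels.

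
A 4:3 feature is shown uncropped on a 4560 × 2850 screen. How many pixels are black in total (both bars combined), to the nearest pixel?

4:3 (1.333) < 16×10 (1.600), so the feature fills the height.
Content width = 2850 × 4/3 ≈ 3800.0000 px.
4560 − 3800.0000 = 760.0000 px of bars.
That's 760.0000 × 2850 ≈ 2166000 black pixels.

2166000 pixels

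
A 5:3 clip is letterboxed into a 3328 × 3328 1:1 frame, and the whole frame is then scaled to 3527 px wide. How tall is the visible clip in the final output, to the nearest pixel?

At 3328×3328 the clip is width-limited, so height = 3328 × 3/5 ≈ 1996.80 px.
Resizing to 3527 px wide multiplies everything by 1.0598: 1996.80 → 2116.20 px.

2116 px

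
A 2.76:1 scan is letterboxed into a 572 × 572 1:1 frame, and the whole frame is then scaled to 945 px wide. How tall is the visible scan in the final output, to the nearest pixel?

342 px

In the 572×572 frame the scan fills the width: height = 572 / 2.760 ≈ 207.25 px.
Scaling 572 → 945 is ×1.6521, so the height becomes 207.25 × 1.6521 ≈ 342.39 px.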